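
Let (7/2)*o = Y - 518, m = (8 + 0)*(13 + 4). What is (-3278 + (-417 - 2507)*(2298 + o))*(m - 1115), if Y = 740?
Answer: 47341176014/7 ≈ 6.7630e+9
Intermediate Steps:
m = 136 (m = 8*17 = 136)
o = 444/7 (o = 2*(740 - 518)/7 = (2/7)*222 = 444/7 ≈ 63.429)
(-3278 + (-417 - 2507)*(2298 + o))*(m - 1115) = (-3278 + (-417 - 2507)*(2298 + 444/7))*(136 - 1115) = (-3278 - 2924*16530/7)*(-979) = (-3278 - 48333720/7)*(-979) = -48356666/7*(-979) = 47341176014/7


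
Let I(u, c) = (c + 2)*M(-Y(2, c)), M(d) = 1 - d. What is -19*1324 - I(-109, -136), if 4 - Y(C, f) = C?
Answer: -24754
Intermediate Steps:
Y(C, f) = 4 - C
I(u, c) = 6 + 3*c (I(u, c) = (c + 2)*(1 - (-1)*(4 - 1*2)) = (2 + c)*(1 - (-1)*(4 - 2)) = (2 + c)*(1 - (-1)*2) = (2 + c)*(1 - 1*(-2)) = (2 + c)*(1 + 2) = (2 + c)*3 = 6 + 3*c)
-19*1324 - I(-109, -136) = -19*1324 - (6 + 3*(-136)) = -25156 - (6 - 408) = -25156 - 1*(-402) = -25156 + 402 = -24754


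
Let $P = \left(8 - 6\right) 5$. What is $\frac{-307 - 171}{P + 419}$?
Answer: $- \frac{478}{429} \approx -1.1142$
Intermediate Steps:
$P = 10$ ($P = 2 \cdot 5 = 10$)
$\frac{-307 - 171}{P + 419} = \frac{-307 - 171}{10 + 419} = - \frac{478}{429}$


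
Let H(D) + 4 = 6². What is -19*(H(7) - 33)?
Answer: 19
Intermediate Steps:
H(D) = 32 (H(D) = -4 + 6² = -4 + 36 = 32)
-19*(H(7) - 33) = -19*(32 - 33) = -19*(-1) = 19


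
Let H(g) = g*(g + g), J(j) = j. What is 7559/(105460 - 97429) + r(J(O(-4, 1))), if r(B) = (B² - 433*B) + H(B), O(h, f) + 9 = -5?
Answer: 53413709/8031 ≈ 6650.9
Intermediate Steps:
O(h, f) = -14 (O(h, f) = -9 - 5 = -14)
H(g) = 2*g² (H(g) = g*(2*g) = 2*g²)
r(B) = -433*B + 3*B² (r(B) = (B² - 433*B) + 2*B² = -433*B + 3*B²)
7559/(105460 - 97429) + r(J(O(-4, 1))) = 7559/(105460 - 97429) - 14*(-433 + 3*(-14)) = 7559/8031 - 14*(-433 - 42) = 7559*(1/8031) - 14*(-475) = 7559/8031 + 6650 = 53413709/8031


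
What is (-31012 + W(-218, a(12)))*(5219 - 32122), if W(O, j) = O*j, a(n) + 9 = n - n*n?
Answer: 7371422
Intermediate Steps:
a(n) = -9 + n - n² (a(n) = -9 + (n - n*n) = -9 + (n - n²) = -9 + n - n²)
(-31012 + W(-218, a(12)))*(5219 - 32122) = (-31012 - 218*(-9 + 12 - 1*12²))*(5219 - 32122) = (-31012 - 218*(-9 + 12 - 1*144))*(-26903) = (-31012 - 218*(-9 + 12 - 144))*(-26903) = (-31012 - 218*(-141))*(-26903) = (-31012 + 30738)*(-26903) = -274*(-26903) = 7371422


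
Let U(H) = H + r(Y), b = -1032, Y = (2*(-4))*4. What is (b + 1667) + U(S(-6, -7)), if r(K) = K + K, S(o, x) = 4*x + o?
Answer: 537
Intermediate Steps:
S(o, x) = o + 4*x
Y = -32 (Y = -8*4 = -32)
r(K) = 2*K
U(H) = -64 + H (U(H) = H + 2*(-32) = H - 64 = -64 + H)
(b + 1667) + U(S(-6, -7)) = (-1032 + 1667) + (-64 + (-6 + 4*(-7))) = 635 + (-64 + (-6 - 28)) = 635 + (-64 - 34) = 635 - 98 = 537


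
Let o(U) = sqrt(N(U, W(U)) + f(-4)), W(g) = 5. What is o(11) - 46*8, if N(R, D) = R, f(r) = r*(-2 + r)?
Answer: -368 + sqrt(35) ≈ -362.08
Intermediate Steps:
o(U) = sqrt(24 + U) (o(U) = sqrt(U - 4*(-2 - 4)) = sqrt(U - 4*(-6)) = sqrt(U + 24) = sqrt(24 + U))
o(11) - 46*8 = sqrt(24 + 11) - 46*8 = sqrt(35) - 368 = -368 + sqrt(35)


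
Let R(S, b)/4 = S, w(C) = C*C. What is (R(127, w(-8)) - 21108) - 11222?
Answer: -31822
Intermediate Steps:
w(C) = C**2
R(S, b) = 4*S
(R(127, w(-8)) - 21108) - 11222 = (4*127 - 21108) - 11222 = (508 - 21108) - 11222 = -20600 - 11222 = -31822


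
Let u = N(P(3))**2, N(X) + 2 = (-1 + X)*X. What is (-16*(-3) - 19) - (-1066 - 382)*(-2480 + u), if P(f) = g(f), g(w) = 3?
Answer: -3567843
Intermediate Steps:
P(f) = 3
N(X) = -2 + X*(-1 + X) (N(X) = -2 + (-1 + X)*X = -2 + X*(-1 + X))
u = 16 (u = (-2 + 3**2 - 1*3)**2 = (-2 + 9 - 3)**2 = 4**2 = 16)
(-16*(-3) - 19) - (-1066 - 382)*(-2480 + u) = (-16*(-3) - 19) - (-1066 - 382)*(-2480 + 16) = (48 - 19) - (-1448)*(-2464) = 29 - 1*3567872 = 29 - 3567872 = -3567843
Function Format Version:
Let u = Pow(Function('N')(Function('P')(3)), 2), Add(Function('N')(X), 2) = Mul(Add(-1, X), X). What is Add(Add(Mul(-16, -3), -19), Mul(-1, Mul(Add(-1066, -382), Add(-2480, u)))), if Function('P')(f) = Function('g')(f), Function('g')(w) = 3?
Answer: -3567843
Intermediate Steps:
Function('P')(f) = 3
Function('N')(X) = Add(-2, Mul(X, Add(-1, X))) (Function('N')(X) = Add(-2, Mul(Add(-1, X), X)) = Add(-2, Mul(X, Add(-1, X))))
u = 16 (u = Pow(Add(-2, Pow(3, 2), Mul(-1, 3)), 2) = Pow(Add(-2, 9, -3), 2) = Pow(4, 2) = 16)
Add(Add(Mul(-16, -3), -19), Mul(-1, Mul(Add(-1066, -382), Add(-2480, u)))) = Add(Add(Mul(-16, -3), -19), Mul(-1, Mul(Add(-1066, -382), Add(-2480, 16)))) = Add(Add(48, -19), Mul(-1, Mul(-1448, -2464))) = Add(29, Mul(-1, 3567872)) = Add(29, -3567872) = -3567843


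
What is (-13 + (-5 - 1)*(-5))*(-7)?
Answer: -119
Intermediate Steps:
(-13 + (-5 - 1)*(-5))*(-7) = (-13 - 6*(-5))*(-7) = (-13 + 30)*(-7) = 17*(-7) = -119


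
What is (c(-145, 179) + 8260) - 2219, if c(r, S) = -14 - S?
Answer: 5848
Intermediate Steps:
(c(-145, 179) + 8260) - 2219 = ((-14 - 1*179) + 8260) - 2219 = ((-14 - 179) + 8260) - 2219 = (-193 + 8260) - 2219 = 8067 - 2219 = 5848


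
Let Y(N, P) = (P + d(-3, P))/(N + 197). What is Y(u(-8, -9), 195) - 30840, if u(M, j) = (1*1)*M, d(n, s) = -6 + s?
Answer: -1942792/63 ≈ -30838.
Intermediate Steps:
u(M, j) = M (u(M, j) = 1*M = M)
Y(N, P) = (-6 + 2*P)/(197 + N) (Y(N, P) = (P + (-6 + P))/(N + 197) = (-6 + 2*P)/(197 + N))
Y(u(-8, -9), 195) - 30840 = 2*(-3 + 195)/(197 - 8) - 30840 = 2*192/189 - 30840 = 2*(1/189)*192 - 30840 = 128/63 - 30840 = -1942792/63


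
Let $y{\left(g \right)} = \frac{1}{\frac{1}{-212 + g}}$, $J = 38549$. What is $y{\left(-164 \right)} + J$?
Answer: $38173$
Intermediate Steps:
$y{\left(g \right)} = -212 + g$
$y{\left(-164 \right)} + J = \left(-212 - 164\right) + 38549 = -376 + 38549 = 38173$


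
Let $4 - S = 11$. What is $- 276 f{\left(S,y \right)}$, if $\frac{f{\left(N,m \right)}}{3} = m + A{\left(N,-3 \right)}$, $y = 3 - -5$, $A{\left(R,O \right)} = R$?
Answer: $-828$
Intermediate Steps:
$S = -7$ ($S = 4 - 11 = -7$)
$y = 8$ ($y = 3 + 5 = 8$)
$f{\left(N,m \right)} = 3 N + 3 m$ ($f{\left(N,m \right)} = 3 \left(m + N\right) = 3 \left(N + m\right) = 3 N + 3 m$)
$- 276 f{\left(S,y \right)} = - 276 \left(3 \left(-7\right) + 3 \cdot 8\right) = - 276 \left(-21 + 24\right) = \left(-276\right) 3 = -828$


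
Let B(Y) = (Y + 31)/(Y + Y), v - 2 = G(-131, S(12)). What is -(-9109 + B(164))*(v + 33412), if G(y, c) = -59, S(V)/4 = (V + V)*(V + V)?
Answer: 99649963735/328 ≈ 3.0381e+8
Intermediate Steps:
S(V) = 16*V² (S(V) = 4*((V + V)*(V + V)) = 4*((2*V)*(2*V)) = 4*(4*V²) = 16*V²)
v = -57 (v = 2 - 59 = -57)
B(Y) = (31 + Y)/(2*Y) (B(Y) = (31 + Y)/((2*Y)) = (31 + Y)*(1/(2*Y)) = (31 + Y)/(2*Y))
-(-9109 + B(164))*(v + 33412) = -(-9109 + (½)*(31 + 164)/164)*(-57 + 33412) = -(-9109 + (½)*(1/164)*195)*33355 = -(-9109 + 195/328)*33355 = -(-2987557)*33355/328 = -1*(-99649963735/328) = 99649963735/328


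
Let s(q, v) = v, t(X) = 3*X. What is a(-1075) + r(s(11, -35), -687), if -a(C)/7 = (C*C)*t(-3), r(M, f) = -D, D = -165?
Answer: 72804540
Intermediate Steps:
r(M, f) = 165 (r(M, f) = -1*(-165) = 165)
a(C) = 63*C² (a(C) = -7*C*C*3*(-3) = -7*C²*(-9) = -(-63)*C² = 63*C²)
a(-1075) + r(s(11, -35), -687) = 63*(-1075)² + 165 = 63*1155625 + 165 = 72804375 + 165 = 72804540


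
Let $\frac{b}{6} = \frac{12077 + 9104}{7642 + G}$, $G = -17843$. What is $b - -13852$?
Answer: $\frac{141177166}{10201} \approx 13840.0$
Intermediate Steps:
$b = - \frac{127086}{10201}$ ($b = 6 \frac{12077 + 9104}{7642 - 17843} = 6 \frac{21181}{-10201} = 6 \cdot 21181 \left(- \frac{1}{10201}\right) = 6 \left(- \frac{21181}{10201}\right) = - \frac{127086}{10201} \approx -12.458$)
$b - -13852 = - \frac{127086}{10201} - -13852 = - \frac{127086}{10201} + 13852 = \frac{141177166}{10201}$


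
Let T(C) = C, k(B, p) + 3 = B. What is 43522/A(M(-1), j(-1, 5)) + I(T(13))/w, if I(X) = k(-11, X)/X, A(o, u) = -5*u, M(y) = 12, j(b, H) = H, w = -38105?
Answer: -4311855036/2476825 ≈ -1740.9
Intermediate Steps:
k(B, p) = -3 + B
I(X) = -14/X (I(X) = (-3 - 11)/X = -14/X)
43522/A(M(-1), j(-1, 5)) + I(T(13))/w = 43522/((-5*5)) - 14/13/(-38105) = 43522/(-25) - 14*1/13*(-1/38105) = 43522*(-1/25) - 14/13*(-1/38105) = -43522/25 + 14/495365 = -4311855036/2476825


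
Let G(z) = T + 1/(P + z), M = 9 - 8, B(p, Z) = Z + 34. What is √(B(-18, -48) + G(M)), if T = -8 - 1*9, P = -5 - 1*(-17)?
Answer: I*√5226/13 ≈ 5.5609*I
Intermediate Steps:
P = 12 (P = -5 + 17 = 12)
T = -17 (T = -8 - 9 = -17)
B(p, Z) = 34 + Z
M = 1
G(z) = -17 + 1/(12 + z)
√(B(-18, -48) + G(M)) = √((34 - 48) + (-203 - 17*1)/(12 + 1)) = √(-14 + (-203 - 17)/13) = √(-14 + (1/13)*(-220)) = √(-14 - 220/13) = √(-402/13) = I*√5226/13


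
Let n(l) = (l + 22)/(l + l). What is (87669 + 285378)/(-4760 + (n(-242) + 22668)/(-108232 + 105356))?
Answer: -11801714892/150836713 ≈ -78.242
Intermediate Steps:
n(l) = (22 + l)/(2*l) (n(l) = (22 + l)/((2*l)) = (22 + l)*(1/(2*l)) = (22 + l)/(2*l))
(87669 + 285378)/(-4760 + (n(-242) + 22668)/(-108232 + 105356)) = (87669 + 285378)/(-4760 + ((½)*(22 - 242)/(-242) + 22668)/(-108232 + 105356)) = 373047/(-4760 + ((½)*(-1/242)*(-220) + 22668)/(-2876)) = 373047/(-4760 + (5/11 + 22668)*(-1/2876)) = 373047/(-4760 + (249353/11)*(-1/2876)) = 373047/(-4760 - 249353/31636) = 373047/(-150836713/31636) = 373047*(-31636/150836713) = -11801714892/150836713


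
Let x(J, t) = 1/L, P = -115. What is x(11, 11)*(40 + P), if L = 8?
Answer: -75/8 ≈ -9.3750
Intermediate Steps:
x(J, t) = ⅛ (x(J, t) = 1/8 = ⅛)
x(11, 11)*(40 + P) = (40 - 115)/8 = (⅛)*(-75) = -75/8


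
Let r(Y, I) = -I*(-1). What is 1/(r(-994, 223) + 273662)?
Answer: 1/273885 ≈ 3.6512e-6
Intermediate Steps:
r(Y, I) = I (r(Y, I) = -(-1)*I = I)
1/(r(-994, 223) + 273662) = 1/(223 + 273662) = 1/273885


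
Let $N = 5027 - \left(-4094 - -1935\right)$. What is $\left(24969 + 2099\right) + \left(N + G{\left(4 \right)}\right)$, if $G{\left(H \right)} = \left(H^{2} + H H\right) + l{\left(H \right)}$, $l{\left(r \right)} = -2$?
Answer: $34284$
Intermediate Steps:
$N = 7186$ ($N = 5027 - \left(-4094 + 1935\right) = 5027 - -2159 = 5027 + 2159 = 7186$)
$G{\left(H \right)} = -2 + 2 H^{2}$ ($G{\left(H \right)} = \left(H^{2} + H H\right) - 2 = \left(H^{2} + H^{2}\right) - 2 = 2 H^{2} - 2 = -2 + 2 H^{2}$)
$\left(24969 + 2099\right) + \left(N + G{\left(4 \right)}\right) = \left(24969 + 2099\right) + \left(7186 - \left(2 - 2 \cdot 4^{2}\right)\right) = 27068 + \left(7186 + \left(-2 + 2 \cdot 16\right)\right) = 27068 + \left(7186 + \left(-2 + 32\right)\right) = 27068 + \left(7186 + 30\right) = 27068 + 7216 = 34284$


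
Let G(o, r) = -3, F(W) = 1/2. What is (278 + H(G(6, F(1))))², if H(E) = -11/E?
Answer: 714025/9 ≈ 79336.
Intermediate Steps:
F(W) = ½
(278 + H(G(6, F(1))))² = (278 - 11/(-3))² = (278 - 11*(-⅓))² = (278 + 11/3)² = (845/3)² = 714025/9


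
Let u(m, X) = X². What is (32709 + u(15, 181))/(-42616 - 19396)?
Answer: -32735/31006 ≈ -1.0558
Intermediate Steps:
(32709 + u(15, 181))/(-42616 - 19396) = (32709 + 181²)/(-42616 - 19396) = (32709 + 32761)/(-62012) = 65470*(-1/62012) = -32735/31006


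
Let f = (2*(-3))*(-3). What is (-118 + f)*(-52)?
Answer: 5200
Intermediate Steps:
f = 18 (f = -6*(-3) = 18)
(-118 + f)*(-52) = (-118 + 18)*(-52) = -100*(-52) = 5200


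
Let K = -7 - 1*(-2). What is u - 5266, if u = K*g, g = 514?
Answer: -7836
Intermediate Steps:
K = -5 (K = -7 + 2 = -5)
u = -2570 (u = -5*514 = -2570)
u - 5266 = -2570 - 5266 = -7836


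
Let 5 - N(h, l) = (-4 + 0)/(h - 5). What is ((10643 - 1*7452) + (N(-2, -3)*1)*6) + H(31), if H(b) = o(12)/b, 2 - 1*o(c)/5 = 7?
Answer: 698038/217 ≈ 3216.8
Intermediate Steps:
o(c) = -25 (o(c) = 10 - 5*7 = 10 - 35 = -25)
H(b) = -25/b
N(h, l) = 5 + 4/(-5 + h) (N(h, l) = 5 - (-4 + 0)/(h - 5) = 5 - (-4)/(-5 + h) = 5 + 4/(-5 + h))
((10643 - 1*7452) + (N(-2, -3)*1)*6) + H(31) = ((10643 - 1*7452) + (((-21 + 5*(-2))/(-5 - 2))*1)*6) - 25/31 = ((10643 - 7452) + (((-21 - 10)/(-7))*1)*6) - 25*1/31 = (3191 + (-⅐*(-31)*1)*6) - 25/31 = (3191 + ((31/7)*1)*6) - 25/31 = (3191 + (31/7)*6) - 25/31 = (3191 + 186/7) - 25/31 = 22523/7 - 25/31 = 698038/217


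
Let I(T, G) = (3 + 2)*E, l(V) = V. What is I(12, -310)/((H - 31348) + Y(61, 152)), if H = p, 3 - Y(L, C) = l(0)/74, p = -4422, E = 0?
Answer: 0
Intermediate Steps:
Y(L, C) = 3 (Y(L, C) = 3 - 0/74 = 3 - 1*0 = 3 + 0 = 3)
H = -4422
I(T, G) = 0 (I(T, G) = (3 + 2)*0 = 5*0 = 0)
I(12, -310)/((H - 31348) + Y(61, 152)) = 0/((-4422 - 31348) + 3) = 0/(-35770 + 3) = 0/(-35767) = 0*(-1/35767) = 0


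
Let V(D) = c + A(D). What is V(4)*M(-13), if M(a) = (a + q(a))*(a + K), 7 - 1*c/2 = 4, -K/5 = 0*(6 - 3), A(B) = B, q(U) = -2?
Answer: 1950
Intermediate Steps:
K = 0 (K = -0*(6 - 3) = -0*3 = -5*0 = 0)
c = 6 (c = 14 - 2*4 = 14 - 8 = 6)
V(D) = 6 + D
M(a) = a*(-2 + a) (M(a) = (a - 2)*(a + 0) = (-2 + a)*a = a*(-2 + a))
V(4)*M(-13) = (6 + 4)*(-13*(-2 - 13)) = 10*(-13*(-15)) = 10*195 = 1950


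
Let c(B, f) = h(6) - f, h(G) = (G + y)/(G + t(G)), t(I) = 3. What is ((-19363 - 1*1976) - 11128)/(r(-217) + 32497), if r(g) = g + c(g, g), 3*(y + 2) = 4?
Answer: -876609/877435 ≈ -0.99906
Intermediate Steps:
y = -⅔ (y = -2 + (⅓)*4 = -2 + 4/3 = -⅔ ≈ -0.66667)
h(G) = (-⅔ + G)/(3 + G) (h(G) = (G - ⅔)/(G + 3) = (-⅔ + G)/(3 + G))
c(B, f) = 16/27 - f (c(B, f) = (-⅔ + 6)/(3 + 6) - f = (16/3)/9 - f = (⅑)*(16/3) - f = 16/27 - f)
r(g) = 16/27 (r(g) = g + (16/27 - g) = 16/27)
((-19363 - 1*1976) - 11128)/(r(-217) + 32497) = ((-19363 - 1*1976) - 11128)/(16/27 + 32497) = ((-19363 - 1976) - 11128)/(877435/27) = (-21339 - 11128)*(27/877435) = -32467*27/877435 = -876609/877435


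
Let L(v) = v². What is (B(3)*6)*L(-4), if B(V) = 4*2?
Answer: 768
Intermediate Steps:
B(V) = 8
(B(3)*6)*L(-4) = (8*6)*(-4)² = 48*16 = 768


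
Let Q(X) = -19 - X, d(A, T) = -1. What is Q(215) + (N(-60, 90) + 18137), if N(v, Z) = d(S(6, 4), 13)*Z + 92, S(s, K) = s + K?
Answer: 17905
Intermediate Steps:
S(s, K) = K + s
N(v, Z) = 92 - Z (N(v, Z) = -Z + 92 = 92 - Z)
Q(215) + (N(-60, 90) + 18137) = (-19 - 1*215) + ((92 - 1*90) + 18137) = (-19 - 215) + ((92 - 90) + 18137) = -234 + (2 + 18137) = -234 + 18139 = 17905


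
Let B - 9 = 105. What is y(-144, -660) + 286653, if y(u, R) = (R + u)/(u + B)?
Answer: 1433399/5 ≈ 2.8668e+5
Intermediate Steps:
B = 114 (B = 9 + 105 = 114)
y(u, R) = (R + u)/(114 + u) (y(u, R) = (R + u)/(u + 114) = (R + u)/(114 + u))
y(-144, -660) + 286653 = (-660 - 144)/(114 - 144) + 286653 = -804/(-30) + 286653 = -1/30*(-804) + 286653 = 134/5 + 286653 = 1433399/5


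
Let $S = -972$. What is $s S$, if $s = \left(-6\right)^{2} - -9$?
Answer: $-43740$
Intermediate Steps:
$s = 45$ ($s = 36 + 9 = 45$)
$s S = 45 \left(-972\right) = -43740$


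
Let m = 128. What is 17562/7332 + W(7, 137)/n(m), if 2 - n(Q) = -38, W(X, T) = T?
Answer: 142247/24440 ≈ 5.8203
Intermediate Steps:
n(Q) = 40 (n(Q) = 2 - 1*(-38) = 2 + 38 = 40)
17562/7332 + W(7, 137)/n(m) = 17562/7332 + 137/40 = 17562*(1/7332) + 137*(1/40) = 2927/1222 + 137/40 = 142247/24440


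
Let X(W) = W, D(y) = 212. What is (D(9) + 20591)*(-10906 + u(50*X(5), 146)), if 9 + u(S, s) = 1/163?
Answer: -37011532632/163 ≈ -2.2706e+8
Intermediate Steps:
u(S, s) = -1466/163 (u(S, s) = -9 + 1/163 = -1466/163)
(D(9) + 20591)*(-10906 + u(50*X(5), 146)) = (212 + 20591)*(-10906 - 1466/163) = 20803*(-1779144/163) = -37011532632/163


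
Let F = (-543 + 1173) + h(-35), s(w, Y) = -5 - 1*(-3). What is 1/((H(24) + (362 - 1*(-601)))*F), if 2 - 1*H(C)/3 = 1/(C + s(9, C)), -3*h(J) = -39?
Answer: 22/13705545 ≈ 1.6052e-6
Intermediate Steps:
s(w, Y) = -2 (s(w, Y) = -5 + 3 = -2)
h(J) = 13 (h(J) = -⅓*(-39) = 13)
H(C) = 6 - 3/(-2 + C) (H(C) = 6 - 3/(C - 2) = 6 - 3/(-2 + C))
F = 643 (F = (-543 + 1173) + 13 = 630 + 13 = 643)
1/((H(24) + (362 - 1*(-601)))*F) = 1/((3*(-5 + 2*24)/(-2 + 24) + (362 - 1*(-601)))*643) = (1/643)/(3*(-5 + 48)/22 + (362 + 601)) = (1/643)/(3*(1/22)*43 + 963) = (1/643)/(129/22 + 963) = (1/643)/(21315/22) = (22/21315)*(1/643) = 22/13705545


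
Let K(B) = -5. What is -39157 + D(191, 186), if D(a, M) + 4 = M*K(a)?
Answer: -40091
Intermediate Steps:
D(a, M) = -4 - 5*M (D(a, M) = -4 + M*(-5) = -4 - 5*M)
-39157 + D(191, 186) = -39157 + (-4 - 5*186) = -39157 + (-4 - 930) = -39157 - 934 = -40091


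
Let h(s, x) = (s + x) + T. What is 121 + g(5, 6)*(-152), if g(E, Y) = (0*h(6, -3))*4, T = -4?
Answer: 121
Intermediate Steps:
h(s, x) = -4 + s + x (h(s, x) = (s + x) - 4 = -4 + s + x)
g(E, Y) = 0 (g(E, Y) = (0*(-4 + 6 - 3))*4 = (0*(-1))*4 = 0*4 = 0)
121 + g(5, 6)*(-152) = 121 + 0*(-152) = 121 + 0 = 121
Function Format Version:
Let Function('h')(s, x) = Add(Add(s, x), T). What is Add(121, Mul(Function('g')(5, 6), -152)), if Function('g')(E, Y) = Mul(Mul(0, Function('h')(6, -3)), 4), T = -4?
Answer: 121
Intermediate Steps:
Function('h')(s, x) = Add(-4, s, x) (Function('h')(s, x) = Add(Add(s, x), -4) = Add(-4, s, x))
Function('g')(E, Y) = 0 (Function('g')(E, Y) = Mul(Mul(0, Add(-4, 6, -3)), 4) = Mul(Mul(0, -1), 4) = Mul(0, 4) = 0)
Add(121, Mul(Function('g')(5, 6), -152)) = Add(121, Mul(0, -152)) = Add(121, 0) = 121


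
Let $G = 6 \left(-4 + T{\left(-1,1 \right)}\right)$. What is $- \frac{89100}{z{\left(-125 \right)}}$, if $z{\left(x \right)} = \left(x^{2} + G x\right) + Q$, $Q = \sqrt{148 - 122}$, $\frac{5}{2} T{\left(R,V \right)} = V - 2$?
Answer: $- \frac{1686217500}{358155599} + \frac{89100 \sqrt{26}}{358155599} \approx -4.7068$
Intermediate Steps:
$T{\left(R,V \right)} = - \frac{4}{5} + \frac{2 V}{5}$ ($T{\left(R,V \right)} = \frac{2 \left(V - 2\right)}{5} = \frac{2 \left(-2 + V\right)}{5} = - \frac{4}{5} + \frac{2 V}{5}$)
$Q = \sqrt{26} \approx 5.099$
$G = - \frac{132}{5}$ ($G = 6 \left(-4 + \left(- \frac{4}{5} + \frac{2}{5} \cdot 1\right)\right) = 6 \left(-4 + \left(- \frac{4}{5} + \frac{2}{5}\right)\right) = 6 \left(-4 - \frac{2}{5}\right) = 6 \left(- \frac{22}{5}\right) = - \frac{132}{5} \approx -26.4$)
$z{\left(x \right)} = \sqrt{26} + x^{2} - \frac{132 x}{5}$ ($z{\left(x \right)} = \left(x^{2} - \frac{132 x}{5}\right) + \sqrt{26} = \sqrt{26} + x^{2} - \frac{132 x}{5}$)
$- \frac{89100}{z{\left(-125 \right)}} = - \frac{89100}{\sqrt{26} + \left(-125\right)^{2} - -3300} = - \frac{89100}{\sqrt{26} + 15625 + 3300} = - \frac{89100}{18925 + \sqrt{26}}$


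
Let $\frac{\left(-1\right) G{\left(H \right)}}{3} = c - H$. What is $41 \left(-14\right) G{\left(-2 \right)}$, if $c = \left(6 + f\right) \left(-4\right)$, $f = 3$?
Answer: $-58548$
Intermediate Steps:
$c = -36$ ($c = \left(6 + 3\right) \left(-4\right) = 9 \left(-4\right) = -36$)
$G{\left(H \right)} = 108 + 3 H$ ($G{\left(H \right)} = - 3 \left(-36 - H\right) = 108 + 3 H$)
$41 \left(-14\right) G{\left(-2 \right)} = 41 \left(-14\right) \left(108 + 3 \left(-2\right)\right) = - 574 \left(108 - 6\right) = \left(-574\right) 102 = -58548$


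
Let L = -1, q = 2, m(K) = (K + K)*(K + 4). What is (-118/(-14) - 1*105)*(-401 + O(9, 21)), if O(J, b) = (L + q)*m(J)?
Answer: 112892/7 ≈ 16127.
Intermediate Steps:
m(K) = 2*K*(4 + K) (m(K) = (2*K)*(4 + K) = 2*K*(4 + K))
O(J, b) = 2*J*(4 + J) (O(J, b) = (-1 + 2)*(2*J*(4 + J)) = 1*(2*J*(4 + J)) = 2*J*(4 + J))
(-118/(-14) - 1*105)*(-401 + O(9, 21)) = (-118/(-14) - 1*105)*(-401 + 2*9*(4 + 9)) = (-118*(-1/14) - 105)*(-401 + 2*9*13) = (59/7 - 105)*(-401 + 234) = -676/7*(-167) = 112892/7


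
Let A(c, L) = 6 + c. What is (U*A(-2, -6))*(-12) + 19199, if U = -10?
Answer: 19679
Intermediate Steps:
(U*A(-2, -6))*(-12) + 19199 = -10*(6 - 2)*(-12) + 19199 = -10*4*(-12) + 19199 = -40*(-12) + 19199 = 480 + 19199 = 19679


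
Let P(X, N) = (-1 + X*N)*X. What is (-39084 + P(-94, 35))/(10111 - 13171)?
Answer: -3003/34 ≈ -88.323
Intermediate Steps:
P(X, N) = X*(-1 + N*X) (P(X, N) = (-1 + N*X)*X = X*(-1 + N*X))
(-39084 + P(-94, 35))/(10111 - 13171) = (-39084 - 94*(-1 + 35*(-94)))/(10111 - 13171) = (-39084 - 94*(-1 - 3290))/(-3060) = (-39084 - 94*(-3291))*(-1/3060) = (-39084 + 309354)*(-1/3060) = 270270*(-1/3060) = -3003/34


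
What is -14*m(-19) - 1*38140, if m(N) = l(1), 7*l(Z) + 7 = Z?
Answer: -38128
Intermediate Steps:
l(Z) = -1 + Z/7
m(N) = -6/7 (m(N) = -1 + (1/7)*1 = -1 + 1/7 = -6/7)
-14*m(-19) - 1*38140 = -14*(-6/7) - 1*38140 = 12 - 38140 = -38128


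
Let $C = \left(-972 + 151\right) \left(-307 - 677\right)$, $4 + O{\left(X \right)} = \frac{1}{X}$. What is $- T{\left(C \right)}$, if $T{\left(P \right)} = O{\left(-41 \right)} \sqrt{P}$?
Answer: $\frac{330 \sqrt{201966}}{41} \approx 3617.2$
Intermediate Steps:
$O{\left(X \right)} = -4 + \frac{1}{X}$
$C = 807864$ ($C = \left(-821\right) \left(-984\right) = 807864$)
$T{\left(P \right)} = - \frac{165 \sqrt{P}}{41}$ ($T{\left(P \right)} = \left(-4 + \frac{1}{-41}\right) \sqrt{P} = \left(-4 - \frac{1}{41}\right) \sqrt{P} = - \frac{165 \sqrt{P}}{41}$)
$- T{\left(C \right)} = - \frac{\left(-165\right) \sqrt{807864}}{41} = - \frac{\left(-165\right) 2 \sqrt{201966}}{41} = - \frac{\left(-330\right) \sqrt{201966}}{41} = \frac{330 \sqrt{201966}}{41}$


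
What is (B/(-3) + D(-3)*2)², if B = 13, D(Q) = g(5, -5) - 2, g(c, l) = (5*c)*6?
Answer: 765625/9 ≈ 85070.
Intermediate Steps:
g(c, l) = 30*c
D(Q) = 148 (D(Q) = 30*5 - 2 = 150 - 2 = 148)
(B/(-3) + D(-3)*2)² = (13/(-3) + 148*2)² = (13*(-⅓) + 296)² = (-13/3 + 296)² = (875/3)² = 765625/9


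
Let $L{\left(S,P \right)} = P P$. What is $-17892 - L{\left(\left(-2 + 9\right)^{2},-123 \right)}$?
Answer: $-33021$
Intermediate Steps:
$L{\left(S,P \right)} = P^{2}$
$-17892 - L{\left(\left(-2 + 9\right)^{2},-123 \right)} = -17892 - \left(-123\right)^{2} = -17892 - 15129 = -33021$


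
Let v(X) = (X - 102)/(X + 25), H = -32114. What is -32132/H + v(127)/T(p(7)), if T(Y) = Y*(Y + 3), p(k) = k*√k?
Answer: 816040113/815181776 - 75*√7/2487632 ≈ 1.0010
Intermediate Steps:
p(k) = k^(3/2)
v(X) = (-102 + X)/(25 + X)
T(Y) = Y*(3 + Y)
-32132/H + v(127)/T(p(7)) = -32132/(-32114) + ((-102 + 127)/(25 + 127))/((7^(3/2)*(3 + 7^(3/2)))) = -32132*(-1/32114) + (25/152)/(((7*√7)*(3 + 7*√7))) = 16066/16057 + ((1/152)*25)/((7*√7*(3 + 7*√7))) = 16066/16057 + 25*(√7/(49*(3 + 7*√7)))/152 = 16066/16057 + 25*√7/(7448*(3 + 7*√7))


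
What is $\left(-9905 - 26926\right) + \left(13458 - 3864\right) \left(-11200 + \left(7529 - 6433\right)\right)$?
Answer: $-96974607$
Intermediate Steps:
$\left(-9905 - 26926\right) + \left(13458 - 3864\right) \left(-11200 + \left(7529 - 6433\right)\right) = -36831 + 9594 \left(-11200 + 1096\right) = -36831 + 9594 \left(-10104\right) = -36831 - 96937776 = -96974607$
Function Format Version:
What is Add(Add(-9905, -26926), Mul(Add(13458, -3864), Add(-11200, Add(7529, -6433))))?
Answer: -96974607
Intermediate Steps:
Add(Add(-9905, -26926), Mul(Add(13458, -3864), Add(-11200, Add(7529, -6433)))) = Add(-36831, Mul(9594, Add(-11200, 1096))) = Add(-36831, Mul(9594, -10104)) = Add(-36831, -96937776) = -96974607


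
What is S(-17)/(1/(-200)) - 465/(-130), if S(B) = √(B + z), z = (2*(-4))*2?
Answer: 93/26 - 200*I*√33 ≈ 3.5769 - 1148.9*I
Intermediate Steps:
z = -16 (z = -8*2 = -16)
S(B) = √(-16 + B) (S(B) = √(B - 16) = √(-16 + B))
S(-17)/(1/(-200)) - 465/(-130) = √(-16 - 17)/(1/(-200)) - 465/(-130) = √(-33)/(-1/200) - 465*(-1/130) = (I*√33)*(-200) + 93/26 = -200*I*√33 + 93/26 = 93/26 - 200*I*√33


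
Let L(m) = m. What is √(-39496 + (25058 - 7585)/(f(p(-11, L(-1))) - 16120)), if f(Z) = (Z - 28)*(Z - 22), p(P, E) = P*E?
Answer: I*√10026752270853/15933 ≈ 198.74*I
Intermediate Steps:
p(P, E) = E*P
f(Z) = (-28 + Z)*(-22 + Z)
√(-39496 + (25058 - 7585)/(f(p(-11, L(-1))) - 16120)) = √(-39496 + (25058 - 7585)/((616 + (-1*(-11))² - (-50)*(-11)) - 16120)) = √(-39496 + 17473/((616 + 11² - 50*11) - 16120)) = √(-39496 + 17473/((616 + 121 - 550) - 16120)) = √(-39496 + 17473/(187 - 16120)) = √(-39496 + 17473/(-15933)) = √(-39496 + 17473*(-1/15933)) = √(-39496 - 17473/15933) = √(-629307241/15933) = I*√10026752270853/15933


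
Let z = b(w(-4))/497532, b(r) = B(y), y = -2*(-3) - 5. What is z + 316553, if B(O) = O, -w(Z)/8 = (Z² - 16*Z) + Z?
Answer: 157495247197/497532 ≈ 3.1655e+5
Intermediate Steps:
w(Z) = -8*Z² + 120*Z (w(Z) = -8*((Z² - 16*Z) + Z) = -8*(Z² - 15*Z) = -8*Z² + 120*Z)
y = 1 (y = 6 - 5 = 1)
b(r) = 1
z = 1/497532 ≈ 2.0099e-6
z + 316553 = 1/497532 + 316553 = 157495247197/497532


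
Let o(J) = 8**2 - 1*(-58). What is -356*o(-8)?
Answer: -43432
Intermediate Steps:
o(J) = 122 (o(J) = 64 + 58 = 122)
-356*o(-8) = -356*122 = -43432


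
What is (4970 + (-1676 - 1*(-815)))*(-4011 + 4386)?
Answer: 1540875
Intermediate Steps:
(4970 + (-1676 - 1*(-815)))*(-4011 + 4386) = (4970 + (-1676 + 815))*375 = (4970 - 861)*375 = 4109*375 = 1540875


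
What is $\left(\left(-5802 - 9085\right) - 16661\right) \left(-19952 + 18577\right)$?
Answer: $43378500$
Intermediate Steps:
$\left(\left(-5802 - 9085\right) - 16661\right) \left(-19952 + 18577\right) = \left(\left(-5802 - 9085\right) - 16661\right) \left(-1375\right) = \left(-14887 - 16661\right) \left(-1375\right) = \left(-31548\right) \left(-1375\right) = 43378500$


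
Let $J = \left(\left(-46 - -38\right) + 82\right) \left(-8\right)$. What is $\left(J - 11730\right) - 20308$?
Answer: $-32630$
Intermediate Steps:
$J = -592$ ($J = \left(\left(-46 + 38\right) + 82\right) \left(-8\right) = \left(-8 + 82\right) \left(-8\right) = 74 \left(-8\right) = -592$)
$\left(J - 11730\right) - 20308 = \left(-592 - 11730\right) - 20308 = -12322 - 20308 = -32630$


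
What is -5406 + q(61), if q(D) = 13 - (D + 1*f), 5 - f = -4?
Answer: -5463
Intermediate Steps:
f = 9 (f = 5 - 1*(-4) = 5 + 4 = 9)
q(D) = 4 - D (q(D) = 13 - (D + 1*9) = 13 - (D + 9) = 13 - (9 + D) = 13 + (-9 - D) = 4 - D)
-5406 + q(61) = -5406 + (4 - 1*61) = -5406 + (4 - 61) = -5406 - 57 = -5463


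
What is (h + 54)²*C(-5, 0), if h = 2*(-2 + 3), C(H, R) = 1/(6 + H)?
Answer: 3136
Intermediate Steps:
h = 2 (h = 2*1 = 2)
(h + 54)²*C(-5, 0) = (2 + 54)²/(6 - 5) = 56²/1 = 3136*1 = 3136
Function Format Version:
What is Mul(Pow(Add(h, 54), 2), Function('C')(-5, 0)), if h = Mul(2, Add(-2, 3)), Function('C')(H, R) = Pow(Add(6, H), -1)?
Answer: 3136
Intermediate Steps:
h = 2 (h = Mul(2, 1) = 2)
Mul(Pow(Add(h, 54), 2), Function('C')(-5, 0)) = Mul(Pow(Add(2, 54), 2), Pow(Add(6, -5), -1)) = Mul(Pow(56, 2), Pow(1, -1)) = Mul(3136, 1) = 3136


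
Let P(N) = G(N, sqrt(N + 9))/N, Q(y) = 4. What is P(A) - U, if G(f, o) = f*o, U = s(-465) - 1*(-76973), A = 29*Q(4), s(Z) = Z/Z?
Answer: -76974 + 5*sqrt(5) ≈ -76963.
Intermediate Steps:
s(Z) = 1
A = 116 (A = 29*4 = 116)
U = 76974 (U = 1 - 1*(-76973) = 1 + 76973 = 76974)
P(N) = sqrt(9 + N) (P(N) = (N*sqrt(N + 9))/N = (N*sqrt(9 + N))/N = sqrt(9 + N))
P(A) - U = sqrt(9 + 116) - 1*76974 = sqrt(125) - 76974 = 5*sqrt(5) - 76974 = -76974 + 5*sqrt(5)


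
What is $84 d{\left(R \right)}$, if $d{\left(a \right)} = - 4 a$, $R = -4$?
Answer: $1344$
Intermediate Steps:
$84 d{\left(R \right)} = 84 \left(\left(-4\right) \left(-4\right)\right) = 84 \cdot 16 = 1344$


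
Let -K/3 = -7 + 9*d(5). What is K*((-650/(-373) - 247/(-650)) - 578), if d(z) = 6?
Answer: 1514355933/18650 ≈ 81199.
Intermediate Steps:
K = -141 (K = -3*(-7 + 9*6) = -3*(-7 + 54) = -3*47 = -141)
K*((-650/(-373) - 247/(-650)) - 578) = -141*((-650/(-373) - 247/(-650)) - 578) = -141*((-650*(-1/373) - 247*(-1/650)) - 578) = -141*((650/373 + 19/50) - 578) = -141*(39587/18650 - 578) = -141*(-10740113/18650) = 1514355933/18650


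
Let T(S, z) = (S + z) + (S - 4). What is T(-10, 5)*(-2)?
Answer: 38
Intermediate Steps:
T(S, z) = -4 + z + 2*S (T(S, z) = (S + z) + (-4 + S) = -4 + z + 2*S)
T(-10, 5)*(-2) = (-4 + 5 + 2*(-10))*(-2) = (-4 + 5 - 20)*(-2) = -19*(-2) = 38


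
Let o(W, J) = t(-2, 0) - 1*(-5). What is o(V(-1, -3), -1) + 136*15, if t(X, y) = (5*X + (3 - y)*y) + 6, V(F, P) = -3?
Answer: 2041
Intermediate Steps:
t(X, y) = 6 + 5*X + y*(3 - y) (t(X, y) = (5*X + y*(3 - y)) + 6 = 6 + 5*X + y*(3 - y))
o(W, J) = 1 (o(W, J) = (6 - 1*0² + 3*0 + 5*(-2)) - 1*(-5) = (6 - 1*0 + 0 - 10) + 5 = (6 + 0 + 0 - 10) + 5 = -4 + 5 = 1)
o(V(-1, -3), -1) + 136*15 = 1 + 136*15 = 1 + 2040 = 2041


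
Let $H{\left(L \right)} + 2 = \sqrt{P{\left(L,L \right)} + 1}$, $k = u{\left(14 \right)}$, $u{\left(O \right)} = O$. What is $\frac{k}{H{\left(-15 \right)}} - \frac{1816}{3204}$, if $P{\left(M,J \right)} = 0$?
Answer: $- \frac{11668}{801} \approx -14.567$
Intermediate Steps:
$k = 14$
$H{\left(L \right)} = -1$ ($H{\left(L \right)} = -2 + \sqrt{0 + 1} = -2 + \sqrt{1} = -2 + 1 = -1$)
$\frac{k}{H{\left(-15 \right)}} - \frac{1816}{3204} = \frac{14}{-1} - \frac{1816}{3204} = 14 \left(-1\right) - \frac{454}{801} = -14 - \frac{454}{801} = - \frac{11668}{801}$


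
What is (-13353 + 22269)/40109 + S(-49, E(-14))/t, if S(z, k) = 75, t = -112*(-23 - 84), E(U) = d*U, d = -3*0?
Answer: 109857519/480666256 ≈ 0.22855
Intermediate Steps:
d = 0
E(U) = 0 (E(U) = 0*U = 0)
t = 11984 (t = -112*(-107) = 11984)
(-13353 + 22269)/40109 + S(-49, E(-14))/t = (-13353 + 22269)/40109 + 75/11984 = 8916*(1/40109) + 75*(1/11984) = 8916/40109 + 75/11984 = 109857519/480666256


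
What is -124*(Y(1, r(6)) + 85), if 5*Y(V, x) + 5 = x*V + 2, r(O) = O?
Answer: -53072/5 ≈ -10614.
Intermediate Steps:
Y(V, x) = -⅗ + V*x/5 (Y(V, x) = -1 + (x*V + 2)/5 = -1 + (V*x + 2)/5 = -1 + (2 + V*x)/5 = -1 + (⅖ + V*x/5) = -⅗ + V*x/5)
-124*(Y(1, r(6)) + 85) = -124*((-⅗ + (⅕)*1*6) + 85) = -124*((-⅗ + 6/5) + 85) = -124*(⅗ + 85) = -124*428/5 = -53072/5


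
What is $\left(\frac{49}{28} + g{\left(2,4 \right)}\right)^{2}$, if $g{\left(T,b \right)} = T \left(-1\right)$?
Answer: $\frac{1}{16} \approx 0.0625$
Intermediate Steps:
$g{\left(T,b \right)} = - T$
$\left(\frac{49}{28} + g{\left(2,4 \right)}\right)^{2} = \left(\frac{49}{28} - 2\right)^{2} = \left(49 \cdot \frac{1}{28} - 2\right)^{2} = \left(\frac{7}{4} - 2\right)^{2} = \left(- \frac{1}{4}\right)^{2} = \frac{1}{16}$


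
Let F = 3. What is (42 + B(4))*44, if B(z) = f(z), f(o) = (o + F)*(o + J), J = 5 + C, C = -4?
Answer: 3388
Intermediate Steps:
J = 1 (J = 5 - 4 = 1)
f(o) = (1 + o)*(3 + o) (f(o) = (o + 3)*(o + 1) = (3 + o)*(1 + o) = (1 + o)*(3 + o))
B(z) = 3 + z**2 + 4*z
(42 + B(4))*44 = (42 + (3 + 4**2 + 4*4))*44 = (42 + (3 + 16 + 16))*44 = (42 + 35)*44 = 77*44 = 3388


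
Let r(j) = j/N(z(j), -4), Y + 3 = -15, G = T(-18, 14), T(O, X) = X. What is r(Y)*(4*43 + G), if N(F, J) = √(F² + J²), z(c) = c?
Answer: -1674*√85/85 ≈ -181.57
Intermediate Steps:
G = 14
Y = -18 (Y = -3 - 15 = -18)
r(j) = j/√(16 + j²) (r(j) = j/(√(j² + (-4)²)) = j/(√(j² + 16)) = j/(√(16 + j²)) = j/√(16 + j²))
r(Y)*(4*43 + G) = (-18/√(16 + (-18)²))*(4*43 + 14) = (-18/√(16 + 324))*(172 + 14) = -9*√85/85*186 = -1674*√85/85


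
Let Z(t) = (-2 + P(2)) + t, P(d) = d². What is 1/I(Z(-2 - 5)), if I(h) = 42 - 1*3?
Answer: 1/39 ≈ 0.025641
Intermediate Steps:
Z(t) = 2 + t (Z(t) = (-2 + 2²) + t = (-2 + 4) + t = 2 + t)
I(h) = 39 (I(h) = 42 - 3 = 39)
1/I(Z(-2 - 5)) = 1/39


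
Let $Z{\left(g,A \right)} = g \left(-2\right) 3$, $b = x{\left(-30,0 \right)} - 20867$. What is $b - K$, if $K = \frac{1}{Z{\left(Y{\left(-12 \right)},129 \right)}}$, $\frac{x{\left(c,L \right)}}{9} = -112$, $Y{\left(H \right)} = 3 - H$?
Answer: $- \frac{1968749}{90} \approx -21875.0$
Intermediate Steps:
$x{\left(c,L \right)} = -1008$ ($x{\left(c,L \right)} = 9 \left(-112\right) = -1008$)
$b = -21875$ ($b = -1008 - 20867 = -21875$)
$Z{\left(g,A \right)} = - 6 g$ ($Z{\left(g,A \right)} = - 2 g 3 = - 6 g$)
$K = - \frac{1}{90}$ ($K = \frac{1}{\left(-6\right) \left(3 - -12\right)} = \frac{1}{\left(-6\right) \left(3 + 12\right)} = \frac{1}{\left(-6\right) 15} = \frac{1}{-90} = - \frac{1}{90} \approx -0.011111$)
$b - K = -21875 - - \frac{1}{90} = -21875 + \frac{1}{90} = - \frac{1968749}{90}$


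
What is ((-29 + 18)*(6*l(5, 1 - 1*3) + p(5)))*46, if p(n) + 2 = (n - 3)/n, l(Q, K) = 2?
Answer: -26312/5 ≈ -5262.4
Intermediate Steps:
p(n) = -2 + (-3 + n)/n (p(n) = -2 + (n - 3)/n = -2 + (-3 + n)/n)
((-29 + 18)*(6*l(5, 1 - 1*3) + p(5)))*46 = ((-29 + 18)*(6*2 + (-3 - 1*5)/5))*46 = -11*(12 + (-3 - 5)/5)*46 = -11*(12 + (⅕)*(-8))*46 = -11*(12 - 8/5)*46 = -11*52/5*46 = -572/5*46 = -26312/5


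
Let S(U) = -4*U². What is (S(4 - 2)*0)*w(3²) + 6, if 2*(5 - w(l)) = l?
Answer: 6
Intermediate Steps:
w(l) = 5 - l/2
(S(4 - 2)*0)*w(3²) + 6 = (-4*(4 - 2)²*0)*(5 - ½*3²) + 6 = (-4*2²*0)*(5 - ½*9) + 6 = (-4*4*0)*(5 - 9/2) + 6 = -16*0*(½) + 6 = 0*(½) + 6 = 0 + 6 = 6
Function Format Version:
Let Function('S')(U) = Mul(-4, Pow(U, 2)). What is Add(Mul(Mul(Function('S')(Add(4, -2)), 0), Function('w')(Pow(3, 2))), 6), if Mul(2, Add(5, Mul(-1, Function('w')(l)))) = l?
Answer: 6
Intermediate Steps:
Function('w')(l) = Add(5, Mul(Rational(-1, 2), l))
Add(Mul(Mul(Function('S')(Add(4, -2)), 0), Function('w')(Pow(3, 2))), 6) = Add(Mul(Mul(Mul(-4, Pow(Add(4, -2), 2)), 0), Add(5, Mul(Rational(-1, 2), Pow(3, 2)))), 6) = Add(Mul(Mul(Mul(-4, Pow(2, 2)), 0), Add(5, Mul(Rational(-1, 2), 9))), 6) = Add(Mul(Mul(Mul(-4, 4), 0), Add(5, Rational(-9, 2))), 6) = Add(Mul(Mul(-16, 0), Rational(1, 2)), 6) = Add(Mul(0, Rational(1, 2)), 6) = Add(0, 6) = 6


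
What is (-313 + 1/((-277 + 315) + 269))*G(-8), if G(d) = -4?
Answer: 384360/307 ≈ 1252.0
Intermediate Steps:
(-313 + 1/((-277 + 315) + 269))*G(-8) = (-313 + 1/((-277 + 315) + 269))*(-4) = (-313 + 1/(38 + 269))*(-4) = (-313 + 1/307)*(-4) = -96090/307*(-4) = 384360/307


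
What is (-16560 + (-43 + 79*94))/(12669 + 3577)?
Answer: -9177/16246 ≈ -0.56488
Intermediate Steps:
(-16560 + (-43 + 79*94))/(12669 + 3577) = (-16560 + (-43 + 7426))/16246 = (-16560 + 7383)*(1/16246) = -9177*1/16246 = -9177/16246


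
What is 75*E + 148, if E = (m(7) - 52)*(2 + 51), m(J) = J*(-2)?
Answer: -262202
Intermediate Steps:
m(J) = -2*J
E = -3498 (E = (-2*7 - 52)*(2 + 51) = (-14 - 52)*53 = -66*53 = -3498)
75*E + 148 = 75*(-3498) + 148 = -262350 + 148 = -262202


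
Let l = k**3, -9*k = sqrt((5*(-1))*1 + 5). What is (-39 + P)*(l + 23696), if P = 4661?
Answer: 109522912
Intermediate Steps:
k = 0 (k = -sqrt((5*(-1))*1 + 5)/9 = -sqrt(-5*1 + 5)/9 = -sqrt(-5 + 5)/9 = -sqrt(0)/9 = -1/9*0 = 0)
l = 0 (l = 0**3 = 0)
(-39 + P)*(l + 23696) = (-39 + 4661)*(0 + 23696) = 4622*23696 = 109522912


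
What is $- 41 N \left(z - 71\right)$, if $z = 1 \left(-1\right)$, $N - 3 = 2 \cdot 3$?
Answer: $26568$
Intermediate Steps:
$N = 9$ ($N = 3 + 2 \cdot 3 = 3 + 6 = 9$)
$z = -1$
$- 41 N \left(z - 71\right) = \left(-41\right) 9 \left(-1 - 71\right) = - 369 \left(-1 - 71\right) = \left(-369\right) \left(-72\right) = 26568$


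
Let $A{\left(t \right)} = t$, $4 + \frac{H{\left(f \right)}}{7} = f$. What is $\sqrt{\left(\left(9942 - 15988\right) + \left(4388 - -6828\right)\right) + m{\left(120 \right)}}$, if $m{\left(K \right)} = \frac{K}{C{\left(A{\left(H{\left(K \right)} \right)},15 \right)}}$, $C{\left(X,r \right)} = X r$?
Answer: $\frac{2 \sqrt{53262734}}{203} \approx 71.903$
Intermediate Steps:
$H{\left(f \right)} = -28 + 7 f$
$m{\left(K \right)} = \frac{K}{-420 + 105 K}$ ($m{\left(K \right)} = \frac{K}{\left(-28 + 7 K\right) 15} = \frac{K}{-420 + 105 K}$)
$\sqrt{\left(\left(9942 - 15988\right) + \left(4388 - -6828\right)\right) + m{\left(120 \right)}} = \sqrt{\left(\left(9942 - 15988\right) + \left(4388 - -6828\right)\right) + \frac{1}{105} \cdot 120 \frac{1}{-4 + 120}} = \sqrt{\left(-6046 + \left(4388 + 6828\right)\right) + \frac{1}{105} \cdot 120 \cdot \frac{1}{116}} = \sqrt{\left(-6046 + 11216\right) + \frac{1}{105} \cdot 120 \cdot \frac{1}{116}} = \sqrt{5170 + \frac{2}{203}} = \sqrt{\frac{1049512}{203}} = \frac{2 \sqrt{53262734}}{203}$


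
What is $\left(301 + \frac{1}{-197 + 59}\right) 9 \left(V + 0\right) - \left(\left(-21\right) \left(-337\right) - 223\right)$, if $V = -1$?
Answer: $- \frac{439895}{46} \approx -9562.9$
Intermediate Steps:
$\left(301 + \frac{1}{-197 + 59}\right) 9 \left(V + 0\right) - \left(\left(-21\right) \left(-337\right) - 223\right) = \left(301 + \frac{1}{-197 + 59}\right) 9 \left(-1 + 0\right) - \left(\left(-21\right) \left(-337\right) - 223\right) = \left(301 + \frac{1}{-138}\right) 9 \left(-1\right) - \left(7077 - 223\right) = \left(301 - \frac{1}{138}\right) \left(-9\right) - 6854 = \frac{41537}{138} \left(-9\right) - 6854 = - \frac{124611}{46} - 6854 = - \frac{439895}{46}$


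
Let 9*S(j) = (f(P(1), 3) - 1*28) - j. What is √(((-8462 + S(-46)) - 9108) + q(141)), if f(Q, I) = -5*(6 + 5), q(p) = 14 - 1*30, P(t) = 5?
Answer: I*√158311/3 ≈ 132.63*I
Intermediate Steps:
q(p) = -16 (q(p) = 14 - 30 = -16)
f(Q, I) = -55 (f(Q, I) = -5*11 = -55)
S(j) = -83/9 - j/9 (S(j) = ((-55 - 1*28) - j)/9 = ((-55 - 28) - j)/9 = (-83 - j)/9 = -83/9 - j/9)
√(((-8462 + S(-46)) - 9108) + q(141)) = √(((-8462 + (-83/9 - ⅑*(-46))) - 9108) - 16) = √(((-8462 + (-83/9 + 46/9)) - 9108) - 16) = √(((-8462 - 37/9) - 9108) - 16) = √((-76195/9 - 9108) - 16) = √(-158167/9 - 16) = √(-158311/9) = I*√158311/3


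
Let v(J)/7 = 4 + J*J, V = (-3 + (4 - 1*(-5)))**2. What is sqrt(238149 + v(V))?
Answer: sqrt(247249) ≈ 497.24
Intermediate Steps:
V = 36 (V = (-3 + (4 + 5))**2 = (-3 + 9)**2 = 6**2 = 36)
v(J) = 28 + 7*J**2 (v(J) = 7*(4 + J*J) = 7*(4 + J**2) = 28 + 7*J**2)
sqrt(238149 + v(V)) = sqrt(238149 + (28 + 7*36**2)) = sqrt(238149 + (28 + 7*1296)) = sqrt(238149 + (28 + 9072)) = sqrt(238149 + 9100) = sqrt(247249)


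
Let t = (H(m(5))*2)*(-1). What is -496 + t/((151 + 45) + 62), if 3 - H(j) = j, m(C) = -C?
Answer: -63992/129 ≈ -496.06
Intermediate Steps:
H(j) = 3 - j
t = -16 (t = ((3 - (-1)*5)*2)*(-1) = ((3 - 1*(-5))*2)*(-1) = ((3 + 5)*2)*(-1) = (8*2)*(-1) = 16*(-1) = -16)
-496 + t/((151 + 45) + 62) = -496 - 16/((151 + 45) + 62) = -496 - 16/(196 + 62) = -496 - 16/258 = -496 - 16*1/258 = -496 - 8/129 = -63992/129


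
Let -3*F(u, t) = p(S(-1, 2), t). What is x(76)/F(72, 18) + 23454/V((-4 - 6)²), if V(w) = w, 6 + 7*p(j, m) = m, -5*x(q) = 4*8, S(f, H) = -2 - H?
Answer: 12287/50 ≈ 245.74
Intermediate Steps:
x(q) = -32/5 (x(q) = -4*8/5 = -⅕*32 = -32/5)
p(j, m) = -6/7 + m/7
F(u, t) = 2/7 - t/21 (F(u, t) = -(-6/7 + t/7)/3 = 2/7 - t/21)
x(76)/F(72, 18) + 23454/V((-4 - 6)²) = -32/(5*(2/7 - 1/21*18)) + 23454/((-4 - 6)²) = -32/(5*(2/7 - 6/7)) + 23454/((-10)²) = -32/(5*(-4/7)) + 23454/100 = -32/5*(-7/4) + 23454*(1/100) = 56/5 + 11727/50 = 12287/50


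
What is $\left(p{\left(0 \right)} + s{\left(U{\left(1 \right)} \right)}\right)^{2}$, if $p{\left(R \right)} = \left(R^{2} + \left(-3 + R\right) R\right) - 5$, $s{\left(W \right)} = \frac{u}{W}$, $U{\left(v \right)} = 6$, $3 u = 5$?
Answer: $\frac{7225}{324} \approx 22.299$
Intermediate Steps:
$u = \frac{5}{3}$ ($u = \frac{1}{3} \cdot 5 = \frac{5}{3} \approx 1.6667$)
$s{\left(W \right)} = \frac{5}{3 W}$
$p{\left(R \right)} = -5 + R^{2} + R \left(-3 + R\right)$ ($p{\left(R \right)} = \left(R^{2} + R \left(-3 + R\right)\right) - 5 = -5 + R^{2} + R \left(-3 + R\right)$)
$\left(p{\left(0 \right)} + s{\left(U{\left(1 \right)} \right)}\right)^{2} = \left(\left(-5 - 0 + 2 \cdot 0^{2}\right) + \frac{5}{3 \cdot 6}\right)^{2} = \left(\left(-5 + 0 + 2 \cdot 0\right) + \frac{5}{3} \cdot \frac{1}{6}\right)^{2} = \left(\left(-5 + 0 + 0\right) + \frac{5}{18}\right)^{2} = \left(-5 + \frac{5}{18}\right)^{2} = \left(- \frac{85}{18}\right)^{2} = \frac{7225}{324}$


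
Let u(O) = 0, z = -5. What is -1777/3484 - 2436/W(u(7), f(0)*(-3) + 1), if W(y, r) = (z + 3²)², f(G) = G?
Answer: -133054/871 ≈ -152.76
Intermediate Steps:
W(y, r) = 16 (W(y, r) = (-5 + 3²)² = (-5 + 9)² = 4² = 16)
-1777/3484 - 2436/W(u(7), f(0)*(-3) + 1) = -1777/3484 - 2436/16 = -1777*1/3484 - 2436*1/16 = -1777/3484 - 609/4 = -133054/871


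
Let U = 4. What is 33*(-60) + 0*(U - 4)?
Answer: -1980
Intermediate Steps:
33*(-60) + 0*(U - 4) = 33*(-60) + 0*(4 - 4) = -1980 + 0*0 = -1980 + 0 = -1980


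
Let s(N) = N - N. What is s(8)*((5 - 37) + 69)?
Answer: 0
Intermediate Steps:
s(N) = 0
s(8)*((5 - 37) + 69) = 0*((5 - 37) + 69) = 0*(-32 + 69) = 0*37 = 0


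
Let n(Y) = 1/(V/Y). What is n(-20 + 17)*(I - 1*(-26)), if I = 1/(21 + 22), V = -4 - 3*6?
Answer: 3357/946 ≈ 3.5486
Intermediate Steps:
V = -22 (V = -4 - 18 = -22)
I = 1/43 ≈ 0.023256
n(Y) = -Y/22 (n(Y) = 1/(-22/Y) = -Y/22)
n(-20 + 17)*(I - 1*(-26)) = (-(-20 + 17)/22)*(1/43 - 1*(-26)) = (-1/22*(-3))*(1/43 + 26) = (3/22)*(1119/43) = 3357/946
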